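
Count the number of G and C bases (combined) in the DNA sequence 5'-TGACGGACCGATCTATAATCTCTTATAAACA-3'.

A=11, G=4, C=7, T=9
Total G or C: 4 + 7 = 11

11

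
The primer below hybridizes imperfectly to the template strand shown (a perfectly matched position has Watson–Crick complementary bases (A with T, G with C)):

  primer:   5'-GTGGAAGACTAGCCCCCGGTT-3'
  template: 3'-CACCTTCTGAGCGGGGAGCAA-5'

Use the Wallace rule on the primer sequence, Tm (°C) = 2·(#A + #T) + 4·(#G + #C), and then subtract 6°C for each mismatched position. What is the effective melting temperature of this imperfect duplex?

Primer base counts: A=4, T=4, G=7, C=6 → A+T=8, G+C=13
Perfect-match Tm = 2(8) + 4(13) = 16 + 52 = 68°C
Mismatches (positions where the bases are not complementary): 3 (at positions 11, 17, 18)
Effective Tm = 68 − 3×6 = 68 − 18 = 50°C

50°C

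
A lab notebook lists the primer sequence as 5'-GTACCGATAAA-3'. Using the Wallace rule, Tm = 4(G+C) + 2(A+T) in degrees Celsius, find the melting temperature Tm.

30°C

Counting bases: T=2, C=2, G=2, A=5
A+T = 7, G+C = 4
Tm = 2(7) + 4(4) = 14 + 16 = 30°C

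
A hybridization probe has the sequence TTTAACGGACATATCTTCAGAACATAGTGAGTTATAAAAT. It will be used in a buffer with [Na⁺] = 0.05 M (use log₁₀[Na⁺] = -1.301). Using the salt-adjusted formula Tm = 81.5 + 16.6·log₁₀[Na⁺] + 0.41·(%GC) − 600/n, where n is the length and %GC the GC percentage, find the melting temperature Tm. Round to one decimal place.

56.2°C

Length n = 40. Counting bases: T=13, C=5, G=6, A=16
G+C = 11, so %GC = 11/40 × 100 = 27.5%
Salt term: 16.6 × (-1.301) = -21.597
GC term: 0.41 × 27.5 = 11.275; length term: −600/40 = −15
Tm = 81.5 + (-21.597) + 11.275 − 15 = 56.178 → 56.2°C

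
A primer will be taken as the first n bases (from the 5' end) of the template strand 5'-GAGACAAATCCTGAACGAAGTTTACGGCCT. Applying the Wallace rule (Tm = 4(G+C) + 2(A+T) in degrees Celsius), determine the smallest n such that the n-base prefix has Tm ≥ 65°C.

First 23 bases: GAGACAAATCCTGAACGAAGTTT → Tm = 64°C (< 65°C)
First 24 bases: GAGACAAATCCTGAACGAAGTTTA → Tm = 66°C (≥ 65°C)
Since every base adds ≥2°C, Tm only increases with n, so the threshold is first crossed at n = 24.

n = 24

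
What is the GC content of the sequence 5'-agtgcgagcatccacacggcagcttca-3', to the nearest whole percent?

C=9, T=4, A=7, G=7
G+C = 7 + 9 = 16 out of 27 bases
%GC = 16/27 × 100 = 59.26% ≈ 59%

59%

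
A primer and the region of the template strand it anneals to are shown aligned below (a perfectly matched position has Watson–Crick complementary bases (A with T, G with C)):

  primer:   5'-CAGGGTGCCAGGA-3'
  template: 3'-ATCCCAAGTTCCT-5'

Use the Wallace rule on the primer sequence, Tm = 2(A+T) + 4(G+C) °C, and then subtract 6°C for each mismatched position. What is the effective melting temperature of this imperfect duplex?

26°C

Primer base counts: A=3, T=1, G=6, C=3 → A+T=4, G+C=9
Perfect-match Tm = 2(4) + 4(9) = 8 + 36 = 44°C
Mismatches (positions where the bases are not complementary): 3 (at positions 1, 7, 9)
Effective Tm = 44 − 3×6 = 44 − 18 = 26°C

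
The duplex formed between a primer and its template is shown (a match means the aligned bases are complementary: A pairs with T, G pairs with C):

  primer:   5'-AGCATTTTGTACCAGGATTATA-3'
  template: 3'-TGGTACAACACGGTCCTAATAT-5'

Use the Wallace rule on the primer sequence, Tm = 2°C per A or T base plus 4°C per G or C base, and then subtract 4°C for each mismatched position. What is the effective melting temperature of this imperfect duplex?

46°C

Primer base counts: A=7, T=8, G=4, C=3 → A+T=15, G+C=7
Perfect-match Tm = 2(15) + 4(7) = 30 + 28 = 58°C
Mismatches (positions where the bases are not complementary): 3 (at positions 2, 6, 11)
Effective Tm = 58 − 3×4 = 58 − 12 = 46°C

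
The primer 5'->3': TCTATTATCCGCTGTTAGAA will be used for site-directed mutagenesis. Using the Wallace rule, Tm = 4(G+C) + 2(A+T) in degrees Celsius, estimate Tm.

54°C

Counting bases: C=4, G=3, A=5, T=8
AT pairs contribute 13, GC pairs contribute 7.
Tm = 2×13 + 4×7 = 54°C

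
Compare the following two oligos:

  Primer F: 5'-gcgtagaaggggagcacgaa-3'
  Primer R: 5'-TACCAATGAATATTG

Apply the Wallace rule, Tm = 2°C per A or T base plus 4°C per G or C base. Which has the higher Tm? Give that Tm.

Primer F: A+T=8, G+C=12 → Tm = 2(8)+4(12) = 64°C
Primer R: A+T=11, G+C=4 → Tm = 2(11)+4(4) = 38°C
64°C vs 38°C → primer F is higher.

Primer F, 64°C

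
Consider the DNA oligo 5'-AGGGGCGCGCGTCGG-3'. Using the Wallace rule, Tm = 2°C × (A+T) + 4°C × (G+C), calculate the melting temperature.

G=9, T=1, A=1, C=4
So N_AT = 2 and N_GC = 13.
Tm = 2(2) + 4(13) = 4 + 52 = 56°C

56°C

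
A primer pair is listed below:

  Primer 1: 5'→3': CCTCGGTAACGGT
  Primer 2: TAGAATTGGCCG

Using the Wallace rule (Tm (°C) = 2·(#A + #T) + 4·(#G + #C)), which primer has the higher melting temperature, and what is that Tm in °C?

Primer 1: A+T=5, G+C=8 → Tm = 2(5)+4(8) = 42°C
Primer 2: A+T=6, G+C=6 → Tm = 2(6)+4(6) = 36°C
42°C vs 36°C → primer 1 is higher.

Primer 1, 42°C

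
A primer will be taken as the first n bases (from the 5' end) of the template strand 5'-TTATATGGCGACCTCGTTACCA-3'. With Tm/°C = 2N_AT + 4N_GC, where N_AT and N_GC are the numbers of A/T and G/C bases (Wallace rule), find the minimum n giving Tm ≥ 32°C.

n = 12

First 11 bases: TTATATGGCGA → Tm = 30°C (< 32°C)
First 12 bases: TTATATGGCGAC → Tm = 34°C (≥ 32°C)
Since every base adds ≥2°C, Tm only increases with n, so the threshold is first crossed at n = 12.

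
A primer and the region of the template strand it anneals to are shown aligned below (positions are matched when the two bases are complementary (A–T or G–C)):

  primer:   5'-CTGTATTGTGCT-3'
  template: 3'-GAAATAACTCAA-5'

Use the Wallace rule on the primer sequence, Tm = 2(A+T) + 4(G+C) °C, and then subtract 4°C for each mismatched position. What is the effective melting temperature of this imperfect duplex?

22°C

Primer base counts: A=1, T=6, G=3, C=2 → A+T=7, G+C=5
Perfect-match Tm = 2(7) + 4(5) = 14 + 20 = 34°C
Mismatches (positions where the bases are not complementary): 3 (at positions 3, 9, 11)
Effective Tm = 34 − 3×4 = 34 − 12 = 22°C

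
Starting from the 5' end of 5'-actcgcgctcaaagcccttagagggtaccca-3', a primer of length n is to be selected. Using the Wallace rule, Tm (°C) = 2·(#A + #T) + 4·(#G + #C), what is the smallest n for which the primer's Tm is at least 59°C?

n = 19

First 18 bases: ACTCGCGCTCAAAGCCCT → Tm = 58°C (< 59°C)
First 19 bases: ACTCGCGCTCAAAGCCCTT → Tm = 60°C (≥ 59°C)
Since every base adds ≥2°C, Tm only increases with n, so the threshold is first crossed at n = 19.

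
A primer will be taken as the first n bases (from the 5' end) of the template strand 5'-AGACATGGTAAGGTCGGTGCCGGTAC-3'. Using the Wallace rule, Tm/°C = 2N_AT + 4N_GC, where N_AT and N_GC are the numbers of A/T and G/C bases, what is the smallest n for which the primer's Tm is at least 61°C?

First 19 bases: AGACATGGTAAGGTCGGTG → Tm = 58°C (< 61°C)
First 20 bases: AGACATGGTAAGGTCGGTGC → Tm = 62°C (≥ 61°C)
Since every base adds ≥2°C, Tm only increases with n, so the threshold is first crossed at n = 20.

n = 20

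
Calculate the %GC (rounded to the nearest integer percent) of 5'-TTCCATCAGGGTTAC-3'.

Base counts: C=4, G=3, A=3, T=5
G+C = 3 + 4 = 7 out of 15 bases
%GC = 7/15 × 100 = 46.67% ≈ 47%

47%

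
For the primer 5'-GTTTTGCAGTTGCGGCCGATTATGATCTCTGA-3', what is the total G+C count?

Scanning the sequence gives G=9, A=5, C=6, T=12.
G+C = 9 + 6 = 15

15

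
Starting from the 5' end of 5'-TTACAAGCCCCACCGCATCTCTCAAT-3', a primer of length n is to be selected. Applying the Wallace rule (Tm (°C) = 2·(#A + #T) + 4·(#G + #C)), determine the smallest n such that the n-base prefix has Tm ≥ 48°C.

First 14 bases: TTACAAGCCCCACC → Tm = 44°C (< 48°C)
First 15 bases: TTACAAGCCCCACCG → Tm = 48°C (≥ 48°C)
Each additional base adds 2°C (A/T) or 4°C (G/C), so Tm is non-decreasing in n; n = 15 is the first length to reach 48°C.

n = 15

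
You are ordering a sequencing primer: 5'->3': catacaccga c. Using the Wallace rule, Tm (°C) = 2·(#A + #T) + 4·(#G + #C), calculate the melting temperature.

34°C

Scanning the sequence gives C=5, A=4, T=1, G=1.
So N_AT = 5 and N_GC = 6.
Tm = 4·6 + 2·5 = 24 + 10 = 34°C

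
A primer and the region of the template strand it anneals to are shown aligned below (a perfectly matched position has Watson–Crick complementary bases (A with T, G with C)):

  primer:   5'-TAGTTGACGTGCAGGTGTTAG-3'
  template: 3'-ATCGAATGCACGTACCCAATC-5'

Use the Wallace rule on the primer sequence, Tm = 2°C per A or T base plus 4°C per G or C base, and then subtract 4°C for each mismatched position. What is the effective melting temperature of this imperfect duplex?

Primer base counts: A=4, T=7, G=8, C=2 → A+T=11, G+C=10
Perfect-match Tm = 2(11) + 4(10) = 22 + 40 = 62°C
Mismatches (positions where the bases are not complementary): 4 (at positions 4, 6, 14, 16)
Effective Tm = 62 − 4×4 = 62 − 16 = 46°C

46°C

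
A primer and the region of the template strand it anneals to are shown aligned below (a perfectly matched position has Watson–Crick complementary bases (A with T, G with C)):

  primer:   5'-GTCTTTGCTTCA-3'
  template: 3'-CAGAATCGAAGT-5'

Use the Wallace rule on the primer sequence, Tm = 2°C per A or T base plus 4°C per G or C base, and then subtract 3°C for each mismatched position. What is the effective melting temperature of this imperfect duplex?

Primer base counts: A=1, T=6, G=2, C=3 → A+T=7, G+C=5
Perfect-match Tm = 2(7) + 4(5) = 14 + 20 = 34°C
Mismatches (positions where the bases are not complementary): 1 (at position 6)
Effective Tm = 34 − 1×3 = 34 − 3 = 31°C

31°C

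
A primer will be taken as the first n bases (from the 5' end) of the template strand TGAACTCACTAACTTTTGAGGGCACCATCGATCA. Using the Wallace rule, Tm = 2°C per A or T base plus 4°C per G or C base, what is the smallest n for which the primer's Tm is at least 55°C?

First 20 bases: TGAACTCACTAACTTTTGAG → Tm = 54°C (< 55°C)
First 21 bases: TGAACTCACTAACTTTTGAGG → Tm = 58°C (≥ 55°C)
Since every base adds ≥2°C, Tm only increases with n, so the threshold is first crossed at n = 21.

n = 21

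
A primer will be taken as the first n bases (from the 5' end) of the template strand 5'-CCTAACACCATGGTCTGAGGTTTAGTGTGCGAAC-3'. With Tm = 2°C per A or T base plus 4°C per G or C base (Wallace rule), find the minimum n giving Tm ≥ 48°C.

n = 16

First 15 bases: CCTAACACCATGGTC → Tm = 46°C (< 48°C)
First 16 bases: CCTAACACCATGGTCT → Tm = 48°C (≥ 48°C)
Since every base adds ≥2°C, Tm only increases with n, so the threshold is first crossed at n = 16.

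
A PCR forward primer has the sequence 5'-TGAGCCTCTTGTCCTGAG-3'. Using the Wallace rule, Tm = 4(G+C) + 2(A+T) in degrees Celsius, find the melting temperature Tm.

56°C

Base counts: C=5, G=5, T=6, A=2
So N_AT = 8 and N_GC = 10.
Tm = 2×8 + 4×10 = 56°C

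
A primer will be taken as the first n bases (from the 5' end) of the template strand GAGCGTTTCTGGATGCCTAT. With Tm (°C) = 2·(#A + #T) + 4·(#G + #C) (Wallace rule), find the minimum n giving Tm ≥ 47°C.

First 15 bases: GAGCGTTTCTGGATG → Tm = 46°C (< 47°C)
First 16 bases: GAGCGTTTCTGGATGC → Tm = 50°C (≥ 47°C)
Each additional base adds 2°C (A/T) or 4°C (G/C), so Tm is non-decreasing in n; n = 16 is the first length to reach 47°C.

n = 16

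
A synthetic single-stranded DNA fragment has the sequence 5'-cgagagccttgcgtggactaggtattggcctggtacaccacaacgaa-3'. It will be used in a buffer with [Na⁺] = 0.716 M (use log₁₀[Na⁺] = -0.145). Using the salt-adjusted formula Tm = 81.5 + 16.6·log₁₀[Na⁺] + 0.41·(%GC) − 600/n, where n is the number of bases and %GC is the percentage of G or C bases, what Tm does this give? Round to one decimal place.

Length n = 47. Base counts: G=14, A=12, T=9, C=12
G+C = 26, so %GC = 26/47 × 100 = 55.319%
Salt term: 16.6 × (-0.145) = -2.407
GC term: 0.41 × 55.319 = 22.681; length term: −600/47 = −12.766
Tm = 81.5 + (-2.407) + 22.681 − 12.766 = 89.008 → 89.0°C

89.0°C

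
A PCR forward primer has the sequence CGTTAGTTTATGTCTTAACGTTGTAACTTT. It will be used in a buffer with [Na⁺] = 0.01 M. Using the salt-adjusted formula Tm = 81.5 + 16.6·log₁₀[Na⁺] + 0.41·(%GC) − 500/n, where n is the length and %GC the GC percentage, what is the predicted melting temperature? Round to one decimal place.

Length n = 30. C=4, A=6, T=15, G=5
G+C = 9, so %GC = 9/30 × 100 = 30%
Salt term: 16.6 × (-2) = -33.2
GC term: 0.41 × 30 = 12.3; length term: −500/30 = −16.667
Tm = 81.5 + (-33.2) + 12.3 − 16.667 = 43.933 → 43.9°C

43.9°C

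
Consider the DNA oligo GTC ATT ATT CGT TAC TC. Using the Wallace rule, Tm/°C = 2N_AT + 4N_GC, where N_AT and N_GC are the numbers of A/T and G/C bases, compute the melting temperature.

46°C

Counting bases: T=8, G=2, A=3, C=4
AT pairs contribute 11, GC pairs contribute 6.
Tm = 4·6 + 2·11 = 24 + 22 = 46°C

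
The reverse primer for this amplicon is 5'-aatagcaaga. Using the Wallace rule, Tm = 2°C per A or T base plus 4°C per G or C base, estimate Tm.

26°C

Counting bases: G=2, T=1, A=6, C=1
So N_AT = 7 and N_GC = 3.
Tm = 2×7 + 4×3 = 26°C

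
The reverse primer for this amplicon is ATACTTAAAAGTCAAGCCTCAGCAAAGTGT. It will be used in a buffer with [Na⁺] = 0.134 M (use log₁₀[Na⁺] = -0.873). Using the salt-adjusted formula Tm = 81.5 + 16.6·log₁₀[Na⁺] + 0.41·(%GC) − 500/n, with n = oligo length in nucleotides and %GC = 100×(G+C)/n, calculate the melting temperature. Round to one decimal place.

65.4°C

Length n = 30. Base counts: T=7, A=12, C=6, G=5
G+C = 11, so %GC = 11/30 × 100 = 36.667%
Salt term: 16.6 × (-0.873) = -14.492
GC term: 0.41 × 36.667 = 15.033; length term: −500/30 = −16.667
Tm = 81.5 + (-14.492) + 15.033 − 16.667 = 65.374 → 65.4°C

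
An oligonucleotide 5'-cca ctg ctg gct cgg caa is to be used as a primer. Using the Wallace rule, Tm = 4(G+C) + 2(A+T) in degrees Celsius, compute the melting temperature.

Base counts: T=3, C=7, A=3, G=5
AT pairs contribute 6, GC pairs contribute 12.
Tm = 2(6) + 4(12) = 12 + 48 = 60°C

60°C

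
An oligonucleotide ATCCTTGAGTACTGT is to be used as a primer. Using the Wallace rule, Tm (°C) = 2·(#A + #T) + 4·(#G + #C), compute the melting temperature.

Counting bases: T=6, G=3, A=3, C=3
A+T = 9, G+C = 6
Tm = 2×9 + 4×6 = 42°C

42°C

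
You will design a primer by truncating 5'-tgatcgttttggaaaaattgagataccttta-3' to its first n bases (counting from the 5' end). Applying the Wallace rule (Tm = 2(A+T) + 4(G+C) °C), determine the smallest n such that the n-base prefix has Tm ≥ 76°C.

First 28 bases: TGATCGTTTTGGAAAAATTGAGATACCT → Tm = 74°C (< 76°C)
First 29 bases: TGATCGTTTTGGAAAAATTGAGATACCTT → Tm = 76°C (≥ 76°C)
Each additional base adds 2°C (A/T) or 4°C (G/C), so Tm is non-decreasing in n; n = 29 is the first length to reach 76°C.

n = 29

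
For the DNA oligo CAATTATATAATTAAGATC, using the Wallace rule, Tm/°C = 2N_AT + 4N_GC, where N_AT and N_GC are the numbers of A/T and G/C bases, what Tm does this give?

44°C

Counting bases: A=9, C=2, G=1, T=7
So N_AT = 16 and N_GC = 3.
Tm = 2×16 + 4×3 = 44°C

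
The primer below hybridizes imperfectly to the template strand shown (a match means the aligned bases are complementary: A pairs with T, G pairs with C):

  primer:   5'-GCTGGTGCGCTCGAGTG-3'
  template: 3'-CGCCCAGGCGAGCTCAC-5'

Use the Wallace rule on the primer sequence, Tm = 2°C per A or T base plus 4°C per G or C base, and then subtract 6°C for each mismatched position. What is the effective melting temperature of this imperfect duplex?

Primer base counts: A=1, T=4, G=8, C=4 → A+T=5, G+C=12
Perfect-match Tm = 2(5) + 4(12) = 10 + 48 = 58°C
Mismatches (positions where the bases are not complementary): 2 (at positions 3, 7)
Effective Tm = 58 − 2×6 = 58 − 12 = 46°C

46°C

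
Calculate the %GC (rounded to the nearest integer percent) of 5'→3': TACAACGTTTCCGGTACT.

44%

Base counts: C=5, A=4, T=6, G=3
G+C = 3 + 5 = 8 out of 18 bases
%GC = 8/18 × 100 = 44.44% ≈ 44%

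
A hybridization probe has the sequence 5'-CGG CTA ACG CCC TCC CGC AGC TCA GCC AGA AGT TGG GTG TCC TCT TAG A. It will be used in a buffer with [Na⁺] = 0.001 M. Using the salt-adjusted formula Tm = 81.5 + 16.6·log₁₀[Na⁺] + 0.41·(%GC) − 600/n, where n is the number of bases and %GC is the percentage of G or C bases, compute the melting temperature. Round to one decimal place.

44.6°C

Length n = 49. Counting bases: A=9, T=10, G=13, C=17
G+C = 30, so %GC = 30/49 × 100 = 61.224%
Salt term: 16.6 × (-3) = -49.8
GC term: 0.41 × 61.224 = 25.102; length term: −600/49 = −12.245
Tm = 81.5 + (-49.8) + 25.102 − 12.245 = 44.557 → 44.6°C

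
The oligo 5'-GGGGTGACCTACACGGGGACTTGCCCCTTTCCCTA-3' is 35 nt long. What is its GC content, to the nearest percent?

Counting bases: T=8, C=12, A=5, G=10
G+C = 10 + 12 = 22 out of 35 bases
%GC = 22/35 × 100 = 62.86% ≈ 63%

63%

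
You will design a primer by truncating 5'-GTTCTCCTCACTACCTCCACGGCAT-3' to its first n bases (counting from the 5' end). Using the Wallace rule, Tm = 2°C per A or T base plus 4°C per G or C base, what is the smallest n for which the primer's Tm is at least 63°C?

n = 21

First 20 bases: GTTCTCCTCACTACCTCCAC → Tm = 62°C (< 63°C)
First 21 bases: GTTCTCCTCACTACCTCCACG → Tm = 66°C (≥ 63°C)
Each additional base adds 2°C (A/T) or 4°C (G/C), so Tm is non-decreasing in n; n = 21 is the first length to reach 63°C.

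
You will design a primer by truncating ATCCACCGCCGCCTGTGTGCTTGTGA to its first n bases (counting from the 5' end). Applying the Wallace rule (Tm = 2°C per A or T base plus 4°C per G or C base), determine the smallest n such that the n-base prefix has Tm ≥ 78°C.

n = 24

First 23 bases: ATCCACCGCCGCCTGTGTGCTTG → Tm = 76°C (< 78°C)
First 24 bases: ATCCACCGCCGCCTGTGTGCTTGT → Tm = 78°C (≥ 78°C)
Each additional base adds 2°C (A/T) or 4°C (G/C), so Tm is non-decreasing in n; n = 24 is the first length to reach 78°C.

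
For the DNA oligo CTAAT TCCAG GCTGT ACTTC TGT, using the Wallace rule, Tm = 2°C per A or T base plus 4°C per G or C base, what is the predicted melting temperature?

66°C

Counting bases: G=4, T=9, C=6, A=4
So N_AT = 13 and N_GC = 10.
Tm = 2×13 + 4×10 = 66°C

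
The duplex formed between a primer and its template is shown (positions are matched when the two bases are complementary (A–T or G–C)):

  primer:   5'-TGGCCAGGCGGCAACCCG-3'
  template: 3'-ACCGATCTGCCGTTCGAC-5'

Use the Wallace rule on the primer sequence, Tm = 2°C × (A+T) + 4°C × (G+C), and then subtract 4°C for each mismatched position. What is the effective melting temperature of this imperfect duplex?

Primer base counts: A=3, T=1, G=7, C=7 → A+T=4, G+C=14
Perfect-match Tm = 2(4) + 4(14) = 8 + 56 = 64°C
Mismatches (positions where the bases are not complementary): 4 (at positions 5, 8, 15, 17)
Effective Tm = 64 − 4×4 = 64 − 16 = 48°C

48°C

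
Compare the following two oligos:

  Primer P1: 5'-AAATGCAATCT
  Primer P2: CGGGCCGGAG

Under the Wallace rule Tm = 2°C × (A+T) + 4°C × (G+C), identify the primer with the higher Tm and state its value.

Primer P2, 38°C

Primer P1: A+T=8, G+C=3 → Tm = 2(8)+4(3) = 28°C
Primer P2: A+T=1, G+C=9 → Tm = 2(1)+4(9) = 38°C
28°C vs 38°C → primer P2 is higher.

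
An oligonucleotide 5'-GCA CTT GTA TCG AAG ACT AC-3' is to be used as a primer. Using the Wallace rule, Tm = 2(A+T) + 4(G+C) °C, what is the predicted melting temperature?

Base counts: G=4, T=5, A=6, C=5
AT pairs contribute 11, GC pairs contribute 9.
Tm = 2×11 + 4×9 = 58°C

58°C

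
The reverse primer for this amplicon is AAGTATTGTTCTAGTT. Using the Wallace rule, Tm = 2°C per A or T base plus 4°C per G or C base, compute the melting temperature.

40°C

Counting bases: G=3, A=4, T=8, C=1
So N_AT = 12 and N_GC = 4.
Tm = 4·4 + 2·12 = 16 + 24 = 40°C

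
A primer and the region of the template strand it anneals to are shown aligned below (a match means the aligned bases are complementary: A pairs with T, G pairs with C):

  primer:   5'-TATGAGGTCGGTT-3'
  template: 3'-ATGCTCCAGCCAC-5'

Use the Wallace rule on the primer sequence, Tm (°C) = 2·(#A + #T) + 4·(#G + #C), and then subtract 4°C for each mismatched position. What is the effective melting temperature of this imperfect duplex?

Primer base counts: A=2, T=5, G=5, C=1 → A+T=7, G+C=6
Perfect-match Tm = 2(7) + 4(6) = 14 + 24 = 38°C
Mismatches (positions where the bases are not complementary): 2 (at positions 3, 13)
Effective Tm = 38 − 2×4 = 38 − 8 = 30°C

30°C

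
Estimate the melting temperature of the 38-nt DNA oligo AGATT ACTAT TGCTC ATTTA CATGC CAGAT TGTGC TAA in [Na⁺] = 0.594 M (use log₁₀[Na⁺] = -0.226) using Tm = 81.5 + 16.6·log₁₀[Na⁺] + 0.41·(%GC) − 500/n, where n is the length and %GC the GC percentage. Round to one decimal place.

78.6°C

Length n = 38. C=7, A=11, G=6, T=14
G+C = 13, so %GC = 13/38 × 100 = 34.211%
Salt term: 16.6 × (-0.226) = -3.752
GC term: 0.41 × 34.211 = 14.027; length term: −500/38 = −13.158
Tm = 81.5 + (-3.752) + 14.027 − 13.158 = 78.617 → 78.6°C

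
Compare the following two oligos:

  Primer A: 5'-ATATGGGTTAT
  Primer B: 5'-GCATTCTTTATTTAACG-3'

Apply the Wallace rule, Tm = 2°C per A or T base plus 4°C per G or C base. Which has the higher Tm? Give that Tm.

Primer A: A+T=8, G+C=3 → Tm = 2(8)+4(3) = 28°C
Primer B: A+T=12, G+C=5 → Tm = 2(12)+4(5) = 44°C
28°C vs 44°C → primer B is higher.

Primer B, 44°C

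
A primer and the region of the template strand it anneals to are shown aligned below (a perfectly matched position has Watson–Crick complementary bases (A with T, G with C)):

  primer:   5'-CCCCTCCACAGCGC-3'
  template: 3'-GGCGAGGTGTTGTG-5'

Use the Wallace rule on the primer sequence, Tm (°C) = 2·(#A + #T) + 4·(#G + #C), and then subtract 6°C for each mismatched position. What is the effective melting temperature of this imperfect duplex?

32°C

Primer base counts: A=2, T=1, G=2, C=9 → A+T=3, G+C=11
Perfect-match Tm = 2(3) + 4(11) = 6 + 44 = 50°C
Mismatches (positions where the bases are not complementary): 3 (at positions 3, 11, 13)
Effective Tm = 50 − 3×6 = 50 − 18 = 32°C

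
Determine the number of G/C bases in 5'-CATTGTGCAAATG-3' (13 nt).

G=3, A=4, C=2, T=4
Total G or C: 3 + 2 = 5

5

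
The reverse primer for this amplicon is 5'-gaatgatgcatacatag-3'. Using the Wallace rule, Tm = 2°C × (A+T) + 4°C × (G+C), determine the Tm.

Counting bases: A=7, T=4, G=4, C=2
AT pairs contribute 11, GC pairs contribute 6.
Tm = 2(11) + 4(6) = 22 + 24 = 46°C

46°C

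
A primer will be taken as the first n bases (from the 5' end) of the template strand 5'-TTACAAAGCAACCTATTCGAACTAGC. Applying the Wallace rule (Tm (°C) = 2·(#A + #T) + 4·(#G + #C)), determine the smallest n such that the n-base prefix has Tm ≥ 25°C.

First 9 bases: TTACAAAGC → Tm = 24°C (< 25°C)
First 10 bases: TTACAAAGCA → Tm = 26°C (≥ 25°C)
Since every base adds ≥2°C, Tm only increases with n, so the threshold is first crossed at n = 10.

n = 10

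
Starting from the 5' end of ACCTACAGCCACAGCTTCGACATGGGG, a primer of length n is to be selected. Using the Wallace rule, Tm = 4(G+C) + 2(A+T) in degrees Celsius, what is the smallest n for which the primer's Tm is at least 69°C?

First 22 bases: ACCTACAGCCACAGCTTCGACA → Tm = 68°C (< 69°C)
First 23 bases: ACCTACAGCCACAGCTTCGACAT → Tm = 70°C (≥ 69°C)
Each additional base adds 2°C (A/T) or 4°C (G/C), so Tm is non-decreasing in n; n = 23 is the first length to reach 69°C.

n = 23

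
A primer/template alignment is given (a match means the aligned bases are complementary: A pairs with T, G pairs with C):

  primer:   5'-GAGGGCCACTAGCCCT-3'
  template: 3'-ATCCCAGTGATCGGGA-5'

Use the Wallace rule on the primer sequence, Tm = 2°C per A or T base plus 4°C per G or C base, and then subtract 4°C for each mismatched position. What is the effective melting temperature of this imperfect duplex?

Primer base counts: A=3, T=2, G=5, C=6 → A+T=5, G+C=11
Perfect-match Tm = 2(5) + 4(11) = 10 + 44 = 54°C
Mismatches (positions where the bases are not complementary): 2 (at positions 1, 6)
Effective Tm = 54 − 2×4 = 54 − 8 = 46°C

46°C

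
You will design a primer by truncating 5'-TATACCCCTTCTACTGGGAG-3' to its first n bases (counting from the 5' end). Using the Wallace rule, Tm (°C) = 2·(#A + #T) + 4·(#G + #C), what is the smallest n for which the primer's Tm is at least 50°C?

First 16 bases: TATACCCCTTCTACTG → Tm = 46°C (< 50°C)
First 17 bases: TATACCCCTTCTACTGG → Tm = 50°C (≥ 50°C)
Each additional base adds 2°C (A/T) or 4°C (G/C), so Tm is non-decreasing in n; n = 17 is the first length to reach 50°C.

n = 17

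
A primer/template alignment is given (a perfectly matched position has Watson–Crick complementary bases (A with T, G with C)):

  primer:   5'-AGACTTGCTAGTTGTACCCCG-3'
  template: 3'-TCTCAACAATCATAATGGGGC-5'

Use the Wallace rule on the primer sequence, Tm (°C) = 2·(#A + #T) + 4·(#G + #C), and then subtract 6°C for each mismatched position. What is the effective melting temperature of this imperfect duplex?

40°C

Primer base counts: A=4, T=6, G=5, C=6 → A+T=10, G+C=11
Perfect-match Tm = 2(10) + 4(11) = 20 + 44 = 64°C
Mismatches (positions where the bases are not complementary): 4 (at positions 4, 8, 13, 14)
Effective Tm = 64 − 4×6 = 64 − 24 = 40°C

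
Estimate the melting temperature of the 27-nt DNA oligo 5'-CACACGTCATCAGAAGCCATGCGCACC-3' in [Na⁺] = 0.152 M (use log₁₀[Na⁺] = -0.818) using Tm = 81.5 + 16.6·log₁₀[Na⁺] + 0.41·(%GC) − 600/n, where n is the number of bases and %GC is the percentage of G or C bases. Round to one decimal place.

Length n = 27. Base counts: A=8, G=5, C=11, T=3
G+C = 16, so %GC = 16/27 × 100 = 59.259%
Salt term: 16.6 × (-0.818) = -13.579
GC term: 0.41 × 59.259 = 24.296; length term: −600/27 = −22.222
Tm = 81.5 + (-13.579) + 24.296 − 22.222 = 69.995 → 70.0°C

70.0°C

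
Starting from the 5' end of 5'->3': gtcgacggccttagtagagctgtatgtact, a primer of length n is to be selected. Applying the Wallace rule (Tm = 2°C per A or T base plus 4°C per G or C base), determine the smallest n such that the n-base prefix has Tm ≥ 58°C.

n = 19

First 18 bases: GTCGACGGCCTTAGTAGA → Tm = 56°C (< 58°C)
First 19 bases: GTCGACGGCCTTAGTAGAG → Tm = 60°C (≥ 58°C)
Since every base adds ≥2°C, Tm only increases with n, so the threshold is first crossed at n = 19.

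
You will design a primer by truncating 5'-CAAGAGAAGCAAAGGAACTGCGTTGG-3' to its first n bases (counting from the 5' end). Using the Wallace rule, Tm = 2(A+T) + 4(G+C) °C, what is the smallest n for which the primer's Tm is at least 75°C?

First 25 bases: CAAGAGAAGCAAAGGAACTGCGTTG → Tm = 74°C (< 75°C)
First 26 bases: CAAGAGAAGCAAAGGAACTGCGTTGG → Tm = 78°C (≥ 75°C)
Since every base adds ≥2°C, Tm only increases with n, so the threshold is first crossed at n = 26.

n = 26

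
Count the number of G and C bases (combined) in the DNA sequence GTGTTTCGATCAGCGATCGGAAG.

G=8, T=6, C=4, A=5
G+C = 8 + 4 = 12

12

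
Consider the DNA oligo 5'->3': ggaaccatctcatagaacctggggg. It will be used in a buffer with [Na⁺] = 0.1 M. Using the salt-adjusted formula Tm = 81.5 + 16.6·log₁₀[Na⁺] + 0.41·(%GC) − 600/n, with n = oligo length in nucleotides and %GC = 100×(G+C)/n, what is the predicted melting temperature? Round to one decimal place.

Length n = 25. Base counts: T=4, C=6, A=7, G=8
G+C = 14, so %GC = 14/25 × 100 = 56%
Salt term: 16.6 × (-1) = -16.6
GC term: 0.41 × 56 = 22.96; length term: −600/25 = −24
Tm = 81.5 + (-16.6) + 22.96 − 24 = 63.86 → 63.9°C

63.9°C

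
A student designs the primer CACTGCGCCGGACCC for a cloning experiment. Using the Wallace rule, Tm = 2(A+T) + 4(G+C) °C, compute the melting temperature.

54°C

Base counts: T=1, G=4, C=8, A=2
AT pairs contribute 3, GC pairs contribute 12.
Tm = 4·12 + 2·3 = 48 + 6 = 54°C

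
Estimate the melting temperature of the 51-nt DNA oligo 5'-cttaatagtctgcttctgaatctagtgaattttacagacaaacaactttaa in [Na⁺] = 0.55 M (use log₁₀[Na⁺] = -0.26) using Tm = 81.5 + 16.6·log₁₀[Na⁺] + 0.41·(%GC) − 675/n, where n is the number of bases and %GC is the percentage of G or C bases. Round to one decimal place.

76.0°C

Length n = 51. Scanning the sequence gives T=18, G=6, A=18, C=9.
G+C = 15, so %GC = 15/51 × 100 = 29.412%
Salt term: 16.6 × (-0.26) = -4.316
GC term: 0.41 × 29.412 = 12.059; length term: −675/51 = −13.235
Tm = 81.5 + (-4.316) + 12.059 − 13.235 = 76.008 → 76.0°C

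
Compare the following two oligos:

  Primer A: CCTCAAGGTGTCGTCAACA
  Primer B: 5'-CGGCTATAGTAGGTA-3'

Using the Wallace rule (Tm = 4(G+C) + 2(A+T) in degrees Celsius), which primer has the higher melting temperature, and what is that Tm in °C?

Primer A: A+T=9, G+C=10 → Tm = 2(9)+4(10) = 58°C
Primer B: A+T=8, G+C=7 → Tm = 2(8)+4(7) = 44°C
58°C vs 44°C → primer A is higher.

Primer A, 58°C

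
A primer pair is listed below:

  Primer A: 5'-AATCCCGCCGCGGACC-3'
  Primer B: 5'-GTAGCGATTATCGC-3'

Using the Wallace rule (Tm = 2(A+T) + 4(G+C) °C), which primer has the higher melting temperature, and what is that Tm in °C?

Primer A: A+T=4, G+C=12 → Tm = 2(4)+4(12) = 56°C
Primer B: A+T=7, G+C=7 → Tm = 2(7)+4(7) = 42°C
56°C vs 42°C → primer A is higher.

Primer A, 56°C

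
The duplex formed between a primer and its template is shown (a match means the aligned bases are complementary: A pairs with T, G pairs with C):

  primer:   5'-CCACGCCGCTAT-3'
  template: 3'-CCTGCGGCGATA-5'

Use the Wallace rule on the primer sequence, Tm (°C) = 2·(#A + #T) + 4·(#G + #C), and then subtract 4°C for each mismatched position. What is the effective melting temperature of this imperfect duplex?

Primer base counts: A=2, T=2, G=2, C=6 → A+T=4, G+C=8
Perfect-match Tm = 2(4) + 4(8) = 8 + 32 = 40°C
Mismatches (positions where the bases are not complementary): 2 (at positions 1, 2)
Effective Tm = 40 − 2×4 = 40 − 8 = 32°C

32°C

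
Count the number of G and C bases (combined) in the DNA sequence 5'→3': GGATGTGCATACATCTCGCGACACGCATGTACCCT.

19

A=8, T=8, C=11, G=8
G+C = 8 + 11 = 19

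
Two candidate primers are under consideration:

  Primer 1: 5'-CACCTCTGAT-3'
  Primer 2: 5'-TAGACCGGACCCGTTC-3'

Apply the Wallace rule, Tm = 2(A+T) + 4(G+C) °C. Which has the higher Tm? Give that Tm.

Primer 1: A+T=5, G+C=5 → Tm = 2(5)+4(5) = 30°C
Primer 2: A+T=6, G+C=10 → Tm = 2(6)+4(10) = 52°C
30°C vs 52°C → primer 2 is higher.

Primer 2, 52°C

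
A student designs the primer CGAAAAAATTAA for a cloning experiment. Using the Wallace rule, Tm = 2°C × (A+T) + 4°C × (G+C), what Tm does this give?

Scanning the sequence gives A=8, G=1, C=1, T=2.
A+T = 10, G+C = 2
Tm = 4·2 + 2·10 = 8 + 20 = 28°C

28°C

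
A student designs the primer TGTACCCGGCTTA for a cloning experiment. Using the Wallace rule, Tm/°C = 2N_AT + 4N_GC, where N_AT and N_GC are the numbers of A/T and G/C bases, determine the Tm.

Scanning the sequence gives C=4, A=2, G=3, T=4.
AT pairs contribute 6, GC pairs contribute 7.
Tm = 4·7 + 2·6 = 28 + 12 = 40°C

40°C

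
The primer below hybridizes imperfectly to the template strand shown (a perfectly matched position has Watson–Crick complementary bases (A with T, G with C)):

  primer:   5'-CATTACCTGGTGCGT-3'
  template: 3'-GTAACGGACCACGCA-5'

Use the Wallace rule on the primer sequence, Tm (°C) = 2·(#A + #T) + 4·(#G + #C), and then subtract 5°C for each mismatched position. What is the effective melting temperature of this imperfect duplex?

41°C

Primer base counts: A=2, T=5, G=4, C=4 → A+T=7, G+C=8
Perfect-match Tm = 2(7) + 4(8) = 14 + 32 = 46°C
Mismatches (positions where the bases are not complementary): 1 (at position 5)
Effective Tm = 46 − 1×5 = 46 − 5 = 41°C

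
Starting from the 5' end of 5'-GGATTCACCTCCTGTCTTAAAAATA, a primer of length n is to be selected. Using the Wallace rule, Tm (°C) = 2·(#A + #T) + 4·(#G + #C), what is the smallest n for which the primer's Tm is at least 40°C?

First 12 bases: GGATTCACCTCC → Tm = 38°C (< 40°C)
First 13 bases: GGATTCACCTCCT → Tm = 40°C (≥ 40°C)
Since every base adds ≥2°C, Tm only increases with n, so the threshold is first crossed at n = 13.

n = 13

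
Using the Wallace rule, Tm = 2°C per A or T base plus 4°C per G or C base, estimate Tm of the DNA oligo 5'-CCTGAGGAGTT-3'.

34°C

Base counts: G=4, T=3, A=2, C=2
AT pairs contribute 5, GC pairs contribute 6.
Tm = 2(5) + 4(6) = 10 + 24 = 34°C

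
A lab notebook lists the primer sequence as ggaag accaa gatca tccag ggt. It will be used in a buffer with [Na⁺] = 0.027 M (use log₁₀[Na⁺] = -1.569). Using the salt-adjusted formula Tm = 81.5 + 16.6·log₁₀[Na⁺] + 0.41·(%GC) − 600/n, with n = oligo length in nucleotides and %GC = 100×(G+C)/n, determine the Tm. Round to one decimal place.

Length n = 23. Counting bases: G=7, C=5, A=8, T=3
G+C = 12, so %GC = 12/23 × 100 = 52.174%
Salt term: 16.6 × (-1.569) = -26.045
GC term: 0.41 × 52.174 = 21.391; length term: −600/23 = −26.087
Tm = 81.5 + (-26.045) + 21.391 − 26.087 = 50.759 → 50.8°C

50.8°C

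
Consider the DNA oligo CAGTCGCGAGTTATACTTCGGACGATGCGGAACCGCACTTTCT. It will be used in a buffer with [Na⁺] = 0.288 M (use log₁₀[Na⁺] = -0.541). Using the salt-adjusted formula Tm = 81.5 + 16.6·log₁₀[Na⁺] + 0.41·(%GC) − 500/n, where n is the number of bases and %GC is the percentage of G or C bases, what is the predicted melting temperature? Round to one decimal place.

82.8°C

Length n = 43. Base counts: G=11, A=9, C=12, T=11
G+C = 23, so %GC = 23/43 × 100 = 53.488%
Salt term: 16.6 × (-0.541) = -8.981
GC term: 0.41 × 53.488 = 21.93; length term: −500/43 = −11.628
Tm = 81.5 + (-8.981) + 21.93 − 11.628 = 82.821 → 82.8°C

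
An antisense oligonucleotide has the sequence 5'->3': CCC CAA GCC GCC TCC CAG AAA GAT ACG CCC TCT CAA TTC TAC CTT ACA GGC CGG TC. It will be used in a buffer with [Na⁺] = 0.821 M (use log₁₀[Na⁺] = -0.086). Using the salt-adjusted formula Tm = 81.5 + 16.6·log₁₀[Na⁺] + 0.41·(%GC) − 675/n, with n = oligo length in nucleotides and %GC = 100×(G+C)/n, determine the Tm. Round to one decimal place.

92.2°C

Length n = 56. Base counts: A=13, T=10, G=9, C=24
G+C = 33, so %GC = 33/56 × 100 = 58.929%
Salt term: 16.6 × (-0.086) = -1.428
GC term: 0.41 × 58.929 = 24.161; length term: −675/56 = −12.054
Tm = 81.5 + (-1.428) + 24.161 − 12.054 = 92.179 → 92.2°C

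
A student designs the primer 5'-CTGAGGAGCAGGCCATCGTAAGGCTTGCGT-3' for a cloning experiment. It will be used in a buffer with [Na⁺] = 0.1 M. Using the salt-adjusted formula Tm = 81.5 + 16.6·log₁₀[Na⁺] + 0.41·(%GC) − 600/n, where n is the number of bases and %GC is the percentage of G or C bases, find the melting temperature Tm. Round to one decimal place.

69.5°C

Length n = 30. G=11, A=6, C=7, T=6
G+C = 18, so %GC = 18/30 × 100 = 60%
Salt term: 16.6 × (-1) = -16.6
GC term: 0.41 × 60 = 24.6; length term: −600/30 = −20
Tm = 81.5 + (-16.6) + 24.6 − 20 = 69.5 → 69.5°C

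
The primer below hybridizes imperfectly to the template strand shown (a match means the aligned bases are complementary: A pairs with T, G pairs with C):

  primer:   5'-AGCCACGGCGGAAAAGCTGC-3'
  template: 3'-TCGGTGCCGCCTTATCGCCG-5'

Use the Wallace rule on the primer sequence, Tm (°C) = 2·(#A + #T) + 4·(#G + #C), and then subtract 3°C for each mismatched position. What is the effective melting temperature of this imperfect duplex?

60°C

Primer base counts: A=6, T=1, G=7, C=6 → A+T=7, G+C=13
Perfect-match Tm = 2(7) + 4(13) = 14 + 52 = 66°C
Mismatches (positions where the bases are not complementary): 2 (at positions 14, 18)
Effective Tm = 66 − 2×3 = 66 − 6 = 60°C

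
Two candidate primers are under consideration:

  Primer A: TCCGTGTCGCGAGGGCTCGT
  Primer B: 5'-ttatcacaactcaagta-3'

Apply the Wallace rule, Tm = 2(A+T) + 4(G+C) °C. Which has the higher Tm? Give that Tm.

Primer A, 68°C

Primer A: A+T=6, G+C=14 → Tm = 2(6)+4(14) = 68°C
Primer B: A+T=12, G+C=5 → Tm = 2(12)+4(5) = 44°C
68°C vs 44°C → primer A is higher.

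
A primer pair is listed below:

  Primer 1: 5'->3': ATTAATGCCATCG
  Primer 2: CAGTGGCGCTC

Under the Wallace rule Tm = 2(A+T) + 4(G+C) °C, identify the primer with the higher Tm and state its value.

Primer 1: A+T=8, G+C=5 → Tm = 2(8)+4(5) = 36°C
Primer 2: A+T=3, G+C=8 → Tm = 2(3)+4(8) = 38°C
36°C vs 38°C → primer 2 is higher.

Primer 2, 38°C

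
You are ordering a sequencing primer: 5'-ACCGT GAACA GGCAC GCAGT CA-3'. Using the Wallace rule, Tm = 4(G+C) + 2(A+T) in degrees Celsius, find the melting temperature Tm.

70°C

G=6, C=7, T=2, A=7
AT pairs contribute 9, GC pairs contribute 13.
Tm = 4·13 + 2·9 = 52 + 18 = 70°C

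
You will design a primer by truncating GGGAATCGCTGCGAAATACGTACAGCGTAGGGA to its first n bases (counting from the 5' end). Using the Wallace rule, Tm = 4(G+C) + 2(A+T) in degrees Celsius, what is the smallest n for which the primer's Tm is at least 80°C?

n = 26

First 25 bases: GGGAATCGCTGCGAAATACGTACAG → Tm = 76°C (< 80°C)
First 26 bases: GGGAATCGCTGCGAAATACGTACAGC → Tm = 80°C (≥ 80°C)
Since every base adds ≥2°C, Tm only increases with n, so the threshold is first crossed at n = 26.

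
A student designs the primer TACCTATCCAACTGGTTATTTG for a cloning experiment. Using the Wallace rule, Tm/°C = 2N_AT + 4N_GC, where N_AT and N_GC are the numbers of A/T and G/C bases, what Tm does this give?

Counting bases: T=9, G=3, C=5, A=5
A+T = 14, G+C = 8
Tm = 4·8 + 2·14 = 32 + 28 = 60°C

60°C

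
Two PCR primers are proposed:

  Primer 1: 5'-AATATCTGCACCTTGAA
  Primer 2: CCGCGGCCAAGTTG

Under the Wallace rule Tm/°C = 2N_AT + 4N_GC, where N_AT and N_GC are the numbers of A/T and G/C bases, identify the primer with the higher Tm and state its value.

Primer 2, 48°C

Primer 1: A+T=11, G+C=6 → Tm = 2(11)+4(6) = 46°C
Primer 2: A+T=4, G+C=10 → Tm = 2(4)+4(10) = 48°C
46°C vs 48°C → primer 2 is higher.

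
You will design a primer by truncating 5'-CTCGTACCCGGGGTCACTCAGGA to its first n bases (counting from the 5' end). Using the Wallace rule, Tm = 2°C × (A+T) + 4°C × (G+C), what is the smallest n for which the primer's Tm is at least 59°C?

First 17 bases: CTCGTACCCGGGGTCAC → Tm = 58°C (< 59°C)
First 18 bases: CTCGTACCCGGGGTCACT → Tm = 60°C (≥ 59°C)
Since every base adds ≥2°C, Tm only increases with n, so the threshold is first crossed at n = 18.

n = 18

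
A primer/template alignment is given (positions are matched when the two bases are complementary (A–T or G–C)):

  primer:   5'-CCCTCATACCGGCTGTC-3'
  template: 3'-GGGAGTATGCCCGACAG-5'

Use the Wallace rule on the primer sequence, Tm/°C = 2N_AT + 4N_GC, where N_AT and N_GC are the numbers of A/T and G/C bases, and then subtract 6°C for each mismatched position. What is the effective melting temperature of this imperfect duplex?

50°C

Primer base counts: A=2, T=4, G=3, C=8 → A+T=6, G+C=11
Perfect-match Tm = 2(6) + 4(11) = 12 + 44 = 56°C
Mismatches (positions where the bases are not complementary): 1 (at position 10)
Effective Tm = 56 − 1×6 = 56 − 6 = 50°C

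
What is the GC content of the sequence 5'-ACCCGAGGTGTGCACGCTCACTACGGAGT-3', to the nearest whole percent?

T=5, G=9, C=9, A=6
G+C = 9 + 9 = 18 out of 29 bases
%GC = 18/29 × 100 = 62.07% ≈ 62%

62%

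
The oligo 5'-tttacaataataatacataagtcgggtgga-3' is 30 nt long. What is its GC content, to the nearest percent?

Base counts: T=9, A=12, C=3, G=6
G+C = 6 + 3 = 9 out of 30 bases
%GC = 9/30 × 100 = 30% ≈ 30%

30%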